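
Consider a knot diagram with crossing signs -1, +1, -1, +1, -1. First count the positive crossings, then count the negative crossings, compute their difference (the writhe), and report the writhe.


Step 1: Count positive crossings (+1).
Positive crossings: 2
Step 2: Count negative crossings (-1).
Negative crossings: 3
Step 3: Writhe = (positive) - (negative)
w = 2 - 3 = -1
Step 4: |w| = 1, and w is negative

-1


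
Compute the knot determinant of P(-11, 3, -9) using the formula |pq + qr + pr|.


Step 1: Compute pq + qr + pr.
pq = (-11)*3 = -33
qr = 3*(-9) = -27
pr = (-11)*(-9) = 99
pq + qr + pr = -33 + (-27) + 99 = 39
Step 2: Take absolute value.
det(P(-11,3,-9)) = |39| = 39

39


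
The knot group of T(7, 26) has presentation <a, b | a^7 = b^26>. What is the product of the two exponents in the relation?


The relation is a^7 = b^26.
Product of exponents = 7 * 26
= 182

182


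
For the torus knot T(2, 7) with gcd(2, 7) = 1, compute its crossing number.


For a torus knot T(p, q) with gcd(p,q)=1,
the crossing number is min(p*(q-1), q*(p-1)).
p*(q-1) = 2*6 = 12
q*(p-1) = 7*1 = 7
min(12, 7) = 7

7


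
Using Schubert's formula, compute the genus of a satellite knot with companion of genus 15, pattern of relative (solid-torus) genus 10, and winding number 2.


Schubert: g(satellite) = g_rel(pattern) + |winding| * g(companion),
where g_rel(pattern) is the genus of the pattern relative to the solid torus.
= 10 + 2 * 15
= 10 + 30 = 40

40


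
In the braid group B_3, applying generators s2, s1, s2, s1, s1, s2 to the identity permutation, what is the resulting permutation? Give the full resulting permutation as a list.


Starting with identity [1, 2, 3].
Apply generators in sequence:
  After s2: [1, 3, 2]
  After s1: [3, 1, 2]
  After s2: [3, 2, 1]
  After s1: [2, 3, 1]
  After s1: [3, 2, 1]
  After s2: [3, 1, 2]
Final permutation: [3, 1, 2]

[3, 1, 2]


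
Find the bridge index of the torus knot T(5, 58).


The bridge number of T(p,q) is min(p,q).
min(5, 58) = 5

5


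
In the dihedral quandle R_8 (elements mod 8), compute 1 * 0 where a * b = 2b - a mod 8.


1 * 0 = 2*0 - 1 mod 8
= 0 - 1 mod 8
= -1 mod 8 = 7

7


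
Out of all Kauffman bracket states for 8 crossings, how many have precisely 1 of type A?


We choose which 1 of 8 crossings get A-smoothings.
C(8, 1) = 8! / (1! * 7!)
= 8

8


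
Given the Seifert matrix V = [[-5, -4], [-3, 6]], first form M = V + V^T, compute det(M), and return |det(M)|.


Step 1: Form V + V^T where V = [[-5, -4], [-3, 6]]
  V^T = [[-5, -3], [-4, 6]]
  V + V^T = [[-10, -7], [-7, 12]]
Step 2: det(V + V^T) = (-10)*12 - (-7)*(-7)
  = -120 - 49 = -169
Step 3: Knot determinant = |det(V + V^T)| = |-169| = 169

169


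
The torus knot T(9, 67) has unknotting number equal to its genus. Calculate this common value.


For a torus knot T(p,q), both the unknotting number and genus equal (p-1)(q-1)/2.
= (9-1)(67-1)/2
= 8*66/2
= 528/2 = 264

264


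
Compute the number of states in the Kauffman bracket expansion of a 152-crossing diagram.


Each crossing contributes 2 choices (A-smoothing or B-smoothing).
Total states = 2^152 = 5708990770823839524233143877797980545530986496

5708990770823839524233143877797980545530986496


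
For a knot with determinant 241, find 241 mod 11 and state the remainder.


Step 1: A knot is p-colorable if and only if p divides its determinant.
Step 2: Compute 241 mod 11.
241 = 21 * 11 + 10
Step 3: 241 mod 11 = 10
Step 4: The knot is 11-colorable: no

10


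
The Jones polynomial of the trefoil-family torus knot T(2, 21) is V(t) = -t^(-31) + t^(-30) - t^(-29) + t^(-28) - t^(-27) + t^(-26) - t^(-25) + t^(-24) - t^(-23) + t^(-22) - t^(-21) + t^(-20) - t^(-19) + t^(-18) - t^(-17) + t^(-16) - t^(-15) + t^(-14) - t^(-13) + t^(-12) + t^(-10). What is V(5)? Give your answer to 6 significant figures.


Substituting t = 5 into V(t) = -t^(-31) + t^(-30) - t^(-29) + t^(-28) - t^(-27) + t^(-26) - t^(-25) + t^(-24) - t^(-23) + t^(-22) - t^(-21) + t^(-20) - t^(-19) + t^(-18) - t^(-17) + t^(-16) - t^(-15) + t^(-14) - t^(-13) + t^(-12) + t^(-10):
  (-)t^(-31) = -2.14748e-22
  (+)t^(-30) = 1.07374e-21
  (-)t^(-29) = -5.36871e-21
  (+)t^(-28) = 2.68435e-20
  (-)t^(-27) = -1.34218e-19
  (+)t^(-26) = 6.71089e-19
  (-)t^(-25) = -3.35544e-18
  (+)t^(-24) = 1.67772e-17
  (-)t^(-23) = -8.38861e-17
  (+)t^(-22) = 4.1943e-16
  (-)t^(-21) = -2.09715e-15
  (+)t^(-20) = 1.04858e-14
  (-)t^(-19) = -5.24288e-14
  (+)t^(-18) = 2.62144e-13
  (-)t^(-17) = -1.31072e-12
  (+)t^(-16) = 6.5536e-12
  (-)t^(-15) = -3.2768e-11
  (+)t^(-14) = 1.6384e-10
  (-)t^(-13) = -8.192e-10
  (+)t^(-12) = 4.096e-09
  (+)t^(-10) = 1.024e-07
Sum = (-2.14748e-22) + (1.07374e-21) + (-5.36871e-21) + (2.68435e-20) + (-1.34218e-19) + (6.71089e-19) + (-3.35544e-18) + (1.67772e-17) + (-8.38861e-17) + (4.1943e-16) + (-2.09715e-15) + (1.04858e-14) + (-5.24288e-14) + (2.62144e-13) + (-1.31072e-12) + (6.5536e-12) + (-3.2768e-11) + (1.6384e-10) + (-8.192e-10) + (4.096e-09) + (1.024e-07)
= 1.058133333e-07
Rounded to 6 significant figures: 1.05813e-07

1.05813e-07


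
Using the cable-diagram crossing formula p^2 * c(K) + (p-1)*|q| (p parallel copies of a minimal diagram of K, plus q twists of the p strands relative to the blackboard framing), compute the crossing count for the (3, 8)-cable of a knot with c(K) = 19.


Step 1: Each of the c(K) crossings of the companion diagram becomes p*p = p^2 crossings among the p parallel strands, and each of the |q| twists s_1 s_2 ... s_(p-1) adds (p-1) crossings.
  Crossings = p^2 * c(K) + (p-1)*|q|
Step 2: = 3^2 * 19 + (3-1)*8
Step 3: = 9*19 + 2*8
Step 4: = 171 + 16 = 187

187


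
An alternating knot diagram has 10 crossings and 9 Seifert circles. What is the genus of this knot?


For alternating knots, g = (c - s + 1)/2.
= (10 - 9 + 1)/2
= 2/2 = 1

1


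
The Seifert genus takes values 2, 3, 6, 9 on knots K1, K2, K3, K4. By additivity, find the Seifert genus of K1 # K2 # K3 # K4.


The Seifert genus is additive under connected sum.
Seifert genus(K1 # K2 # K3 # K4) = (2) + (3) + (6) + (9)
= 20

20


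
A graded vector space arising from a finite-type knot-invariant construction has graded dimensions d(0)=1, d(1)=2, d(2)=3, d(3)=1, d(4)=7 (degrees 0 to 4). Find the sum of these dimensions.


Total dimension = d(0) + d(1) + ... + d(4)
= 1 + 2 + 3 + 1 + 7
= 14

14


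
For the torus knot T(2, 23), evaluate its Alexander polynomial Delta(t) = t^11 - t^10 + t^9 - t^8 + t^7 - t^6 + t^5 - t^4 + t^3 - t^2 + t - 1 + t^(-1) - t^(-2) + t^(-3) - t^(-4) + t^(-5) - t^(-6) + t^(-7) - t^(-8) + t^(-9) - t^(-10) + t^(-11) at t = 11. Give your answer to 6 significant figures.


Substituting t = 11 into Delta(t) = t^11 - t^10 + t^9 - t^8 + t^7 - t^6 + t^5 - t^4 + t^3 - t^2 + t - 1 + t^(-1) - t^(-2) + t^(-3) - t^(-4) + t^(-5) - t^(-6) + t^(-7) - t^(-8) + t^(-9) - t^(-10) + t^(-11):
Term values: (285311670611) + (-25937424601) + (2357947691) + (-214358881) + (19487171) + (-1771561) + (161051) + (-14641) + (1331) + (-121) + (11) + (-1) + (0.0909091) + (-0.00826446) + (0.000751315) + (-6.83013e-05) + (6.20921e-06) + (-5.64474e-07) + (5.13158e-08) + (-4.66507e-09) + (4.24098e-10) + (-3.85543e-11) + (3.50494e-12)
Sum = 2.615356981e+11
Rounded to 6 significant figures: 2.61536e+11

2.61536e+11


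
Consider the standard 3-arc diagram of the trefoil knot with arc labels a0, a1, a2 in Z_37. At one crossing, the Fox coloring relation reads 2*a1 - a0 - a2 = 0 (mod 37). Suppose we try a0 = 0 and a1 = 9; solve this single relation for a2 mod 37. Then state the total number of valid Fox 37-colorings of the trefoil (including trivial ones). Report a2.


Step 1: Apply the given crossing relation 2*a1 - a0 - a2 = 0 (mod 37).
  a2 = 2*a1 - a0 mod 37
  a2 = 2*9 - 0 mod 37
  a2 = 18 - 0 mod 37
  a2 = 18 mod 37 = 18
Step 2: The trefoil has determinant 3.
  Number of Fox p-colorings (p prime) is p^2 if p = 3, else p.
  Since 37 does not divide 3, only trivial (constant) colorings exist.
  (So the trial a0 = 0, a1 = 9 with a0 != a1 does NOT extend to a valid coloring of the whole trefoil: the other two crossing relations require 3*(a1 - a0) = 0 (mod 37), which fails.)
  Total colorings = 37
Step 3: a2 = 18, total Fox 37-colorings = 37

18


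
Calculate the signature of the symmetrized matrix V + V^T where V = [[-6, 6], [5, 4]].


Step 1: V + V^T = [[-12, 11], [11, 8]]
Step 2: trace = -4, det = -217
Step 3: Discriminant = (-4)^2 - 4*(-217) = 884
Step 4: Eigenvalues: 12.8661, -16.8661
Step 5: Signature = (# positive eigenvalues) - (# negative eigenvalues) = 0

0


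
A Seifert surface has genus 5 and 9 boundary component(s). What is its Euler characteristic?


chi = 2 - 2g - b
= 2 - 2*5 - 9
= 2 - 10 - 9 = -17

-17


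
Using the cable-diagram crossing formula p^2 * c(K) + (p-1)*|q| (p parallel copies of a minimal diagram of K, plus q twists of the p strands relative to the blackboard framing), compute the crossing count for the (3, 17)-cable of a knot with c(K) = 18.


Step 1: Each of the c(K) crossings of the companion diagram becomes p*p = p^2 crossings among the p parallel strands, and each of the |q| twists s_1 s_2 ... s_(p-1) adds (p-1) crossings.
  Crossings = p^2 * c(K) + (p-1)*|q|
Step 2: = 3^2 * 18 + (3-1)*17
Step 3: = 9*18 + 2*17
Step 4: = 162 + 34 = 196

196


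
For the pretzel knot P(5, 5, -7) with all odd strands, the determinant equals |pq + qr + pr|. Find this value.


Step 1: Compute pq + qr + pr.
pq = 5*5 = 25
qr = 5*(-7) = -35
pr = 5*(-7) = -35
pq + qr + pr = 25 + (-35) + (-35) = -45
Step 2: Take absolute value.
det(P(5,5,-7)) = |-45| = 45

45


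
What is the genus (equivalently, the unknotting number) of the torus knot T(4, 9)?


For a torus knot T(p,q), both the unknotting number and genus equal (p-1)(q-1)/2.
= (4-1)(9-1)/2
= 3*8/2
= 24/2 = 12

12


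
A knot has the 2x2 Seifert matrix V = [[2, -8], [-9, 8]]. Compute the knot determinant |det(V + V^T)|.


Step 1: Form V + V^T where V = [[2, -8], [-9, 8]]
  V^T = [[2, -9], [-8, 8]]
  V + V^T = [[4, -17], [-17, 16]]
Step 2: det(V + V^T) = 4*16 - (-17)*(-17)
  = 64 - 289 = -225
Step 3: Knot determinant = |det(V + V^T)| = |-225| = 225

225


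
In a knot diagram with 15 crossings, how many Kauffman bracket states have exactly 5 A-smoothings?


We choose which 5 of 15 crossings get A-smoothings.
C(15, 5) = 15! / (5! * 10!)
= 3003

3003


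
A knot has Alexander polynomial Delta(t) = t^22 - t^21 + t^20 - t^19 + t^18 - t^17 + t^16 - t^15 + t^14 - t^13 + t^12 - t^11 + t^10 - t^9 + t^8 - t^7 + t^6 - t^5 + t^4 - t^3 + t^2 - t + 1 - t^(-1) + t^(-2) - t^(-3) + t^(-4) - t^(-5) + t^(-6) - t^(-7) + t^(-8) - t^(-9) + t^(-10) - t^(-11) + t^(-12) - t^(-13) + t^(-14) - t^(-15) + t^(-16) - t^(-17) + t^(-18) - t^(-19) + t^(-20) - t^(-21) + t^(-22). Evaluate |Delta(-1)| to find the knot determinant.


Step 1: The polynomial has 45 terms with alternating signs, exponents from 22 down to -22.
Step 2: Substitute t = -1. The i-th term has coefficient (-1)^i and exponent (m-i),
  so its value is (-1)^i * (-1)^(m-i) = (-1)^m = 1 for every i.
Step 3: All 45 terms equal 1, so Delta(-1) = 45 * (1) = 45
Step 4: |Delta(-1)| = 45

45


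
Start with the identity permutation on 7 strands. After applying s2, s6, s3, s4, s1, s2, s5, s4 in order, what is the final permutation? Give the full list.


Starting with identity [1, 2, 3, 4, 5, 6, 7].
Apply generators in sequence:
  After s2: [1, 3, 2, 4, 5, 6, 7]
  After s6: [1, 3, 2, 4, 5, 7, 6]
  After s3: [1, 3, 4, 2, 5, 7, 6]
  After s4: [1, 3, 4, 5, 2, 7, 6]
  After s1: [3, 1, 4, 5, 2, 7, 6]
  After s2: [3, 4, 1, 5, 2, 7, 6]
  After s5: [3, 4, 1, 5, 7, 2, 6]
  After s4: [3, 4, 1, 7, 5, 2, 6]
Final permutation: [3, 4, 1, 7, 5, 2, 6]

[3, 4, 1, 7, 5, 2, 6]


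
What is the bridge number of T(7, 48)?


The bridge number of T(p,q) is min(p,q).
min(7, 48) = 7

7


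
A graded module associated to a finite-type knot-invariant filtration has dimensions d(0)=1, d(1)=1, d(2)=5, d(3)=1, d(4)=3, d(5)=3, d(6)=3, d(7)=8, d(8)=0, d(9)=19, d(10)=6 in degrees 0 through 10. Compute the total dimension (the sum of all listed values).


Total dimension = d(0) + d(1) + ... + d(10)
= 1 + 1 + 5 + 1 + 3 + 3 + 3 + 8 + 0 + 19 + 6
= 50

50


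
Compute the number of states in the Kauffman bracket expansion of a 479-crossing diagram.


Each crossing contributes 2 choices (A-smoothing or B-smoothing).
Total states = 2^479 = 1560874275157996115690798614896583152874299071332485575429578479812685869409882810060153051531745985579913465560703311447723987839644142653145088

1560874275157996115690798614896583152874299071332485575429578479812685869409882810060153051531745985579913465560703311447723987839644142653145088


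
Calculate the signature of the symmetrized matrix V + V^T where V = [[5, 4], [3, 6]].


Step 1: V + V^T = [[10, 7], [7, 12]]
Step 2: trace = 22, det = 71
Step 3: Discriminant = 22^2 - 4*71 = 200
Step 4: Eigenvalues: 18.0711, 3.92893
Step 5: Signature = (# positive eigenvalues) - (# negative eigenvalues) = 2

2


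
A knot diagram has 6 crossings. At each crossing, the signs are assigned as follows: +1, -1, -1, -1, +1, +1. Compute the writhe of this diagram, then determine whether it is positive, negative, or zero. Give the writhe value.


Step 1: Count positive crossings (+1).
Positive crossings: 3
Step 2: Count negative crossings (-1).
Negative crossings: 3
Step 3: Writhe = (positive) - (negative)
w = 3 - 3 = 0
Step 4: |w| = 0, and w is zero

0


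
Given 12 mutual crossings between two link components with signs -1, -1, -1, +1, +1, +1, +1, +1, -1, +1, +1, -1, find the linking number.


Step 1: Count positive crossings: 7
Step 2: Count negative crossings: 5
Step 3: Sum of signs = 7 - 5 = 2
Step 4: Linking number = sum/2 = 2/2 = 1

1


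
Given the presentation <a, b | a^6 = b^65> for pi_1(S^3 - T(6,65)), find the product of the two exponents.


The relation is a^6 = b^65.
Product of exponents = 6 * 65
= 390

390


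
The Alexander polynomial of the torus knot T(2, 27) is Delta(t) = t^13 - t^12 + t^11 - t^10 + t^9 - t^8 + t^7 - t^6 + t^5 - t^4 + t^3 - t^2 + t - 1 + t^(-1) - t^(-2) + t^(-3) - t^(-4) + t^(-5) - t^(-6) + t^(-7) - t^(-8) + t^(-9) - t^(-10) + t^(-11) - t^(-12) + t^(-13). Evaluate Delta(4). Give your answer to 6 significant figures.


Substituting t = 4 into Delta(t) = t^13 - t^12 + t^11 - t^10 + t^9 - t^8 + t^7 - t^6 + t^5 - t^4 + t^3 - t^2 + t - 1 + t^(-1) - t^(-2) + t^(-3) - t^(-4) + t^(-5) - t^(-6) + t^(-7) - t^(-8) + t^(-9) - t^(-10) + t^(-11) - t^(-12) + t^(-13):
Term values: (67108864) + (-16777216) + (4194304) + (-1048576) + (262144) + (-65536) + (16384) + (-4096) + (1024) + (-256) + (64) + (-16) + (4) + (-1) + (0.25) + (-0.0625) + (0.015625) + (-0.00390625) + (0.000976562) + (-0.000244141) + (6.10352e-05) + (-1.52588e-05) + (3.8147e-06) + (-9.53674e-07) + (2.38419e-07) + (-5.96046e-08) + (1.49012e-08)
Sum = 53687091.2
Rounded to 6 significant figures: 5.36871e+07

5.36871e+07


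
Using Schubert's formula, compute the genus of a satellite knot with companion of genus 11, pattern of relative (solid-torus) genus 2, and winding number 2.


Schubert: g(satellite) = g_rel(pattern) + |winding| * g(companion),
where g_rel(pattern) is the genus of the pattern relative to the solid torus.
= 2 + 2 * 11
= 2 + 22 = 24

24


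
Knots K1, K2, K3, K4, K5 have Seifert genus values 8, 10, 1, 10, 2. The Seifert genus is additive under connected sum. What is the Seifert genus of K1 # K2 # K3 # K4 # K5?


The Seifert genus is additive under connected sum.
Seifert genus(K1 # K2 # K3 # K4 # K5) = (8) + (10) + (1) + (10) + (2)
= 31

31


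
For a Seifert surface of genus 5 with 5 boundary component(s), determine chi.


chi = 2 - 2g - b
= 2 - 2*5 - 5
= 2 - 10 - 5 = -13

-13


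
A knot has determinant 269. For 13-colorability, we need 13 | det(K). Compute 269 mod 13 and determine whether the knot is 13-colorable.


Step 1: A knot is p-colorable if and only if p divides its determinant.
Step 2: Compute 269 mod 13.
269 = 20 * 13 + 9
Step 3: 269 mod 13 = 9
Step 4: The knot is 13-colorable: no

9


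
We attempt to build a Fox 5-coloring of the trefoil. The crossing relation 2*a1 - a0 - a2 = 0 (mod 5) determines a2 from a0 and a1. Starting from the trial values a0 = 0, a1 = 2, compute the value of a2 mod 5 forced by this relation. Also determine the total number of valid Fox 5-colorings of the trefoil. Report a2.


Step 1: Apply the given crossing relation 2*a1 - a0 - a2 = 0 (mod 5).
  a2 = 2*a1 - a0 mod 5
  a2 = 2*2 - 0 mod 5
  a2 = 4 - 0 mod 5
  a2 = 4 mod 5 = 4
Step 2: The trefoil has determinant 3.
  Number of Fox p-colorings (p prime) is p^2 if p = 3, else p.
  Since 5 does not divide 3, only trivial (constant) colorings exist.
  (So the trial a0 = 0, a1 = 2 with a0 != a1 does NOT extend to a valid coloring of the whole trefoil: the other two crossing relations require 3*(a1 - a0) = 0 (mod 5), which fails.)
  Total colorings = 5
Step 3: a2 = 4, total Fox 5-colorings = 5

4


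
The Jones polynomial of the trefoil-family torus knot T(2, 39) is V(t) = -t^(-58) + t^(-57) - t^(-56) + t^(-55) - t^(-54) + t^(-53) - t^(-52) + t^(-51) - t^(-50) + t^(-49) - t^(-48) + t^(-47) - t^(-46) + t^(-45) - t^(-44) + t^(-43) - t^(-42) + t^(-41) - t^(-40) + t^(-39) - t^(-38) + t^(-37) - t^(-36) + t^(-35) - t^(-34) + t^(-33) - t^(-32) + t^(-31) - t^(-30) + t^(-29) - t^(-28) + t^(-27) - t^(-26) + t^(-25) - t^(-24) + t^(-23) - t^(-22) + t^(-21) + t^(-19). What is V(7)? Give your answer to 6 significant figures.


Substituting t = 7 into V(t) = -t^(-58) + t^(-57) - t^(-56) + t^(-55) - t^(-54) + t^(-53) - t^(-52) + t^(-51) - t^(-50) + t^(-49) - t^(-48) + t^(-47) - t^(-46) + t^(-45) - t^(-44) + t^(-43) - t^(-42) + t^(-41) - t^(-40) + t^(-39) - t^(-38) + t^(-37) - t^(-36) + t^(-35) - t^(-34) + t^(-33) - t^(-32) + t^(-31) - t^(-30) + t^(-29) - t^(-28) + t^(-27) - t^(-26) + t^(-25) - t^(-24) + t^(-23) - t^(-22) + t^(-21) + t^(-19):
  (-)t^(-58) = -9.64525e-50
  (+)t^(-57) = 6.75168e-49
  (-)t^(-56) = -4.72617e-48
  (+)t^(-55) = 3.30832e-47
  (-)t^(-54) = -2.31583e-46
  (+)t^(-53) = 1.62108e-45
  (-)t^(-52) = -1.13475e-44
  (+)t^(-51) = 7.94328e-44
  (-)t^(-50) = -5.5603e-43
  (+)t^(-49) = 3.89221e-42
  (-)t^(-48) = -2.72455e-41
  (+)t^(-47) = 1.90718e-40
  (-)t^(-46) = -1.33503e-39
  (+)t^(-45) = 9.34519e-39
  (-)t^(-44) = -6.54163e-38
  (+)t^(-43) = 4.57914e-37
  (-)t^(-42) = -3.2054e-36
  (+)t^(-41) = 2.24378e-35
  (-)t^(-40) = -1.57065e-34
  (+)t^(-39) = 1.09945e-33
  (-)t^(-38) = -7.69617e-33
  (+)t^(-37) = 5.38732e-32
  (-)t^(-36) = -3.77112e-31
  (+)t^(-35) = 2.63979e-30
  (-)t^(-34) = -1.84785e-29
  (+)t^(-33) = 1.29349e-28
  (-)t^(-32) = -9.05446e-28
  (+)t^(-31) = 6.33812e-27
  (-)t^(-30) = -4.43669e-26
  (+)t^(-29) = 3.10568e-25
  (-)t^(-28) = -2.17398e-24
  (+)t^(-27) = 1.52178e-23
  (-)t^(-26) = -1.06525e-22
  (+)t^(-25) = 7.45674e-22
  (-)t^(-24) = -5.21972e-21
  (+)t^(-23) = 3.6538e-20
  (-)t^(-22) = -2.55766e-19
  (+)t^(-21) = 1.79036e-18
  (+)t^(-19) = 8.77278e-17
Sum = (-9.64525e-50) + (6.75168e-49) + (-4.72617e-48) + (3.30832e-47) + (-2.31583e-46) + (1.62108e-45) + (-1.13475e-44) + (7.94328e-44) + (-5.5603e-43) + (3.89221e-42) + (-2.72455e-41) + (1.90718e-40) + (-1.33503e-39) + (9.34519e-39) + (-6.54163e-38) + (4.57914e-37) + (-3.2054e-36) + (2.24378e-35) + (-1.57065e-34) + (1.09945e-33) + (-7.69617e-33) + (5.38732e-32) + (-3.77112e-31) + (2.63979e-30) + (-1.84785e-29) + (1.29349e-28) + (-9.05446e-28) + (6.33812e-27) + (-4.43669e-26) + (3.10568e-25) + (-2.17398e-24) + (1.52178e-23) + (-1.06525e-22) + (7.45674e-22) + (-5.21972e-21) + (3.6538e-20) + (-2.55766e-19) + (1.79036e-18) + (8.77278e-17)
= 8.929436812e-17
Rounded to 6 significant figures: 8.92944e-17

8.92944e-17


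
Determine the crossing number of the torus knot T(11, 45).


For a torus knot T(p, q) with gcd(p,q)=1,
the crossing number is min(p*(q-1), q*(p-1)).
p*(q-1) = 11*44 = 484
q*(p-1) = 45*10 = 450
min(484, 450) = 450

450


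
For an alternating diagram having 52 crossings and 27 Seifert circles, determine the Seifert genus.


For alternating knots, g = (c - s + 1)/2.
= (52 - 27 + 1)/2
= 26/2 = 13

13


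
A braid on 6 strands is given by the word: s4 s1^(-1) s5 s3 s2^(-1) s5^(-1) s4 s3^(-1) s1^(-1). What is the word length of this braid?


The word length counts the number of generators (including inverses).
Listing each generator: s4, s1^(-1), s5, s3, s2^(-1), s5^(-1), s4, s3^(-1), s1^(-1)
There are 9 generators in this braid word.

9


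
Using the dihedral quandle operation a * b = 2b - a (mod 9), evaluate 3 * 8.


3 * 8 = 2*8 - 3 mod 9
= 16 - 3 mod 9
= 13 mod 9 = 4

4


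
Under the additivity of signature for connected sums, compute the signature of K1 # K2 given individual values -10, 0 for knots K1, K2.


The signature is additive under connected sum.
signature(K1 # K2) = (-10) + (0)
= -10

-10


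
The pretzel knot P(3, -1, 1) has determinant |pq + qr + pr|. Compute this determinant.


Step 1: Compute pq + qr + pr.
pq = 3*(-1) = -3
qr = (-1)*1 = -1
pr = 3*1 = 3
pq + qr + pr = -3 + (-1) + 3 = -1
Step 2: Take absolute value.
det(P(3,-1,1)) = |-1| = 1

1


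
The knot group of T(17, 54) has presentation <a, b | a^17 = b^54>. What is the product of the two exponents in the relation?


The relation is a^17 = b^54.
Product of exponents = 17 * 54
= 918

918


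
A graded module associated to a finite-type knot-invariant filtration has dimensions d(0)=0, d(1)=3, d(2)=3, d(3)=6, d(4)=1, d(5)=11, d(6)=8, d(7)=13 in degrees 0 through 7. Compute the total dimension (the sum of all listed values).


Total dimension = d(0) + d(1) + ... + d(7)
= 0 + 3 + 3 + 6 + 1 + 11 + 8 + 13
= 45

45


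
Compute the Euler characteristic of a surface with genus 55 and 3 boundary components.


chi = 2 - 2g - b
= 2 - 2*55 - 3
= 2 - 110 - 3 = -111

-111


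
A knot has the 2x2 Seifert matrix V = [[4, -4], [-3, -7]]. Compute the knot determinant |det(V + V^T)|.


Step 1: Form V + V^T where V = [[4, -4], [-3, -7]]
  V^T = [[4, -3], [-4, -7]]
  V + V^T = [[8, -7], [-7, -14]]
Step 2: det(V + V^T) = 8*(-14) - (-7)*(-7)
  = -112 - 49 = -161
Step 3: Knot determinant = |det(V + V^T)| = |-161| = 161

161


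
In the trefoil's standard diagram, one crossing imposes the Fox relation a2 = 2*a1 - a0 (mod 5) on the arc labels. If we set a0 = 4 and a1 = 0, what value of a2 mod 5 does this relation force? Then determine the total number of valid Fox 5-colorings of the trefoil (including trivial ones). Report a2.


Step 1: Apply the given crossing relation 2*a1 - a0 - a2 = 0 (mod 5).
  a2 = 2*a1 - a0 mod 5
  a2 = 2*0 - 4 mod 5
  a2 = 0 - 4 mod 5
  a2 = -4 mod 5 = 1
Step 2: The trefoil has determinant 3.
  Number of Fox p-colorings (p prime) is p^2 if p = 3, else p.
  Since 5 does not divide 3, only trivial (constant) colorings exist.
  (So the trial a0 = 4, a1 = 0 with a0 != a1 does NOT extend to a valid coloring of the whole trefoil: the other two crossing relations require 3*(a1 - a0) = 0 (mod 5), which fails.)
  Total colorings = 5
Step 3: a2 = 1, total Fox 5-colorings = 5

1


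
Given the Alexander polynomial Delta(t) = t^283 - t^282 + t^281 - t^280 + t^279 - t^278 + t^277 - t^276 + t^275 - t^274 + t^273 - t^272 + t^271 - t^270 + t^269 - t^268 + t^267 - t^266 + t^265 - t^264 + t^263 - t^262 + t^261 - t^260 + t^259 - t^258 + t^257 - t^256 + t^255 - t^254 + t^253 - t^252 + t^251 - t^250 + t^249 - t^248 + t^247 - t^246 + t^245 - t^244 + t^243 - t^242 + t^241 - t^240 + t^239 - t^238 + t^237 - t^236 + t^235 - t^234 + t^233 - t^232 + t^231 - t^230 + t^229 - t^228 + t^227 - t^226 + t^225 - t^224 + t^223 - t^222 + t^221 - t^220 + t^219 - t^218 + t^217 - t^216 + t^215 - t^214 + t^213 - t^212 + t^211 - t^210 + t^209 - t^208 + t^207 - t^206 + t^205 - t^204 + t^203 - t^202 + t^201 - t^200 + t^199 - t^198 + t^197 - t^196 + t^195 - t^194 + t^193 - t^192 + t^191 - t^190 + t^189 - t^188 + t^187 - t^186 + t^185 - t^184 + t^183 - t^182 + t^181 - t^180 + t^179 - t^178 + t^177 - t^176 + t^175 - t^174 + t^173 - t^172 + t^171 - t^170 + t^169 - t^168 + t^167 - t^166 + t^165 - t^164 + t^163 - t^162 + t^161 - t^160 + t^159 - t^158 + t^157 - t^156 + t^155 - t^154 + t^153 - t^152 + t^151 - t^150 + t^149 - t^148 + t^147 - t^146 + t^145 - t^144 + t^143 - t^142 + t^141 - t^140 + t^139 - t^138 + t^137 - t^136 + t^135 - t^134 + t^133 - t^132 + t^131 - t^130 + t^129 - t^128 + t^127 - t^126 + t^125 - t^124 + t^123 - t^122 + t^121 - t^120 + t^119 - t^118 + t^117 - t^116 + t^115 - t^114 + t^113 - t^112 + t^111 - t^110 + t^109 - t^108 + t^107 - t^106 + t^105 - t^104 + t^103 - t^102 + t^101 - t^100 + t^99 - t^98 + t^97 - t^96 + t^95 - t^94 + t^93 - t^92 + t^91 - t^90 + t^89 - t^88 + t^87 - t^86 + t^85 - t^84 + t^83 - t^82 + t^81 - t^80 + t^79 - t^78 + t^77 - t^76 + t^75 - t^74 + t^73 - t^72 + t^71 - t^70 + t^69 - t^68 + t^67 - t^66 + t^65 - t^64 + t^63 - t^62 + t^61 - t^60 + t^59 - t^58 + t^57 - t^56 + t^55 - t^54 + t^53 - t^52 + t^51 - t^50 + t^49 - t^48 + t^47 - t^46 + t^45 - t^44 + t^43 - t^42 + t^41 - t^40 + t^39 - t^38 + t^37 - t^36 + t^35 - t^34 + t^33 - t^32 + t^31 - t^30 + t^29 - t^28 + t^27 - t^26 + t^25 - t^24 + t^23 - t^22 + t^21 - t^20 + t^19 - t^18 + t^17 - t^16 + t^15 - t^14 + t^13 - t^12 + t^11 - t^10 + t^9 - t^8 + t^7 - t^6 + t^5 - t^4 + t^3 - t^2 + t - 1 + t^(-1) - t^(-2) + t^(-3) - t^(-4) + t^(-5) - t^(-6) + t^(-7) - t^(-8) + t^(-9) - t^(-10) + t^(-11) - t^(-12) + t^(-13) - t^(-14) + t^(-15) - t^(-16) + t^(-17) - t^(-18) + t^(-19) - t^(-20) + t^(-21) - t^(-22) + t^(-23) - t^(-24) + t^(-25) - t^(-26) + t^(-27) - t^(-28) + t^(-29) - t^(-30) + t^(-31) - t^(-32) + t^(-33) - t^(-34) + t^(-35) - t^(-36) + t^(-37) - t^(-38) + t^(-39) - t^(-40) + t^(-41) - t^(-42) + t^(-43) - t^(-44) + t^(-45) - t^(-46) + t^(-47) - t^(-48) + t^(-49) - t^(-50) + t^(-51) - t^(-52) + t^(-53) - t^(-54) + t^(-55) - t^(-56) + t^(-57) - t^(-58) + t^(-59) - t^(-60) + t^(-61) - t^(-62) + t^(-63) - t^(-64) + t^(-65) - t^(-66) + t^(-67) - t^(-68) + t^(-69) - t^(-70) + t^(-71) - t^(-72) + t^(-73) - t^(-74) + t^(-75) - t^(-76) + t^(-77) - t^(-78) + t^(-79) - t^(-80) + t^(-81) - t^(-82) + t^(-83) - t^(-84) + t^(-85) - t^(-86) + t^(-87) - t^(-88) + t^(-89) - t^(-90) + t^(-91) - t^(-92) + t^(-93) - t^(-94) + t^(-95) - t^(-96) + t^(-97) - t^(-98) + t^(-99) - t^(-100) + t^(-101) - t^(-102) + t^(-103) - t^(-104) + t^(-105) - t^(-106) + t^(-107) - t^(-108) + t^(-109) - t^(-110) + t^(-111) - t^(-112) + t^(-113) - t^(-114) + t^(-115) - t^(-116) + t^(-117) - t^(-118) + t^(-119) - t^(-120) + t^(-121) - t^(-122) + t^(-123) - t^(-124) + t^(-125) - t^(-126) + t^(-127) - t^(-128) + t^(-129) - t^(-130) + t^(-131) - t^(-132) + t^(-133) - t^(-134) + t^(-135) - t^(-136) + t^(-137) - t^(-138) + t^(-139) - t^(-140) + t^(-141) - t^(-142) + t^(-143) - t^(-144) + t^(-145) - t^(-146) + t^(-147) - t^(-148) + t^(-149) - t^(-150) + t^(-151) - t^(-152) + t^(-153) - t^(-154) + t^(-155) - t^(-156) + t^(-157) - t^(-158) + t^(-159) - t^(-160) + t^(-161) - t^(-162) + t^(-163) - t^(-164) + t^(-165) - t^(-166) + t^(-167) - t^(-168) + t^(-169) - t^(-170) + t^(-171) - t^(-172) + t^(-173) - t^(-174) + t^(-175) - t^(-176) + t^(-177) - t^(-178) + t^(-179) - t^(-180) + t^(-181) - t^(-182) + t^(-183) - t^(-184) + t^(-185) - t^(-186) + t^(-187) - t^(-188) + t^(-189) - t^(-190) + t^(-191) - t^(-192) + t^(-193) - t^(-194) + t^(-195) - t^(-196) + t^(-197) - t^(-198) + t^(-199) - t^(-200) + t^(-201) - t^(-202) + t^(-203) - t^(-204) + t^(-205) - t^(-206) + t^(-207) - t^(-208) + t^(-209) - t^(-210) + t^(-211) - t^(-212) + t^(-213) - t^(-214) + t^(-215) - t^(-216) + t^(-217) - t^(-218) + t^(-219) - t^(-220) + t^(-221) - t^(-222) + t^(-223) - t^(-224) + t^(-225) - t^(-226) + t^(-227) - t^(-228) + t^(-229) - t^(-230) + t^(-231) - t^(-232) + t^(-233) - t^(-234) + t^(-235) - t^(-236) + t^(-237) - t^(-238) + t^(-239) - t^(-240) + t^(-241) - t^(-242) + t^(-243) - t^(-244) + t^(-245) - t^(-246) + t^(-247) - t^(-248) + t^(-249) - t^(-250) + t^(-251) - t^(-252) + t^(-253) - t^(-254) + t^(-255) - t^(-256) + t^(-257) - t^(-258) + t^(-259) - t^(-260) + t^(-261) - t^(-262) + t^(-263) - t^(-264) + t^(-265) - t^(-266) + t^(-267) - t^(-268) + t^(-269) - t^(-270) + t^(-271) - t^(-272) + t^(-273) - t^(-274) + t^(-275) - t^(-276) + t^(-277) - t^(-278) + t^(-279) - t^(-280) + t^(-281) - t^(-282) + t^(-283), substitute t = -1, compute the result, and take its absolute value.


Step 1: The polynomial has 567 terms with alternating signs, exponents from 283 down to -283.
Step 2: Substitute t = -1. The i-th term has coefficient (-1)^i and exponent (m-i),
  so its value is (-1)^i * (-1)^(m-i) = (-1)^m = -1 for every i.
Step 3: All 567 terms equal -1, so Delta(-1) = 567 * (-1) = -567
Step 4: |Delta(-1)| = 567

567


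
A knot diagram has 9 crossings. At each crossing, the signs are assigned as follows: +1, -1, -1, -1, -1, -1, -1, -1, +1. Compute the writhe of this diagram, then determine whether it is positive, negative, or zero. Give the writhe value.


Step 1: Count positive crossings (+1).
Positive crossings: 2
Step 2: Count negative crossings (-1).
Negative crossings: 7
Step 3: Writhe = (positive) - (negative)
w = 2 - 7 = -5
Step 4: |w| = 5, and w is negative

-5


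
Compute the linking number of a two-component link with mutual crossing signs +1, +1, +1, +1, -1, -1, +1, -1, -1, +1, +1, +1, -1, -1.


Step 1: Count positive crossings: 8
Step 2: Count negative crossings: 6
Step 3: Sum of signs = 8 - 6 = 2
Step 4: Linking number = sum/2 = 2/2 = 1

1


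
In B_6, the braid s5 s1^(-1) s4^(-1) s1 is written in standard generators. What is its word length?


The word length counts the number of generators (including inverses).
Listing each generator: s5, s1^(-1), s4^(-1), s1
There are 4 generators in this braid word.

4


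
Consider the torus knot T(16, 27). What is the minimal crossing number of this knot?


For a torus knot T(p, q) with gcd(p,q)=1,
the crossing number is min(p*(q-1), q*(p-1)).
p*(q-1) = 16*26 = 416
q*(p-1) = 27*15 = 405
min(416, 405) = 405

405


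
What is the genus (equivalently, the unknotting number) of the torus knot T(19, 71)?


For a torus knot T(p,q), both the unknotting number and genus equal (p-1)(q-1)/2.
= (19-1)(71-1)/2
= 18*70/2
= 1260/2 = 630

630


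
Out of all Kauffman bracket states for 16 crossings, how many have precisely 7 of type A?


We choose which 7 of 16 crossings get A-smoothings.
C(16, 7) = 16! / (7! * 9!)
= 11440

11440


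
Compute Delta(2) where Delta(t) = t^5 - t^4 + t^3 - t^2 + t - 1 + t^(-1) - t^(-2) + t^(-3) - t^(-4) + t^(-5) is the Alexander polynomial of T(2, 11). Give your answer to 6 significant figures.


Substituting t = 2 into Delta(t) = t^5 - t^4 + t^3 - t^2 + t - 1 + t^(-1) - t^(-2) + t^(-3) - t^(-4) + t^(-5):
Term values: (32) + (-16) + (8) + (-4) + (2) + (-1) + (0.5) + (-0.25) + (0.125) + (-0.0625) + (0.03125)
Sum = 21.34375
Rounded to 6 significant figures: 21.3438

21.3438


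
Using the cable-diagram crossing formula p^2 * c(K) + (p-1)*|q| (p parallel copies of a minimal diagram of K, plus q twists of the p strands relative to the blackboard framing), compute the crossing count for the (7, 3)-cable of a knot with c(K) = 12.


Step 1: Each of the c(K) crossings of the companion diagram becomes p*p = p^2 crossings among the p parallel strands, and each of the |q| twists s_1 s_2 ... s_(p-1) adds (p-1) crossings.
  Crossings = p^2 * c(K) + (p-1)*|q|
Step 2: = 7^2 * 12 + (7-1)*3
Step 3: = 49*12 + 6*3
Step 4: = 588 + 18 = 606

606


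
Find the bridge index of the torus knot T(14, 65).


The bridge number of T(p,q) is min(p,q).
min(14, 65) = 14

14


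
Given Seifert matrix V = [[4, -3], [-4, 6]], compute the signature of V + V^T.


Step 1: V + V^T = [[8, -7], [-7, 12]]
Step 2: trace = 20, det = 47
Step 3: Discriminant = 20^2 - 4*47 = 212
Step 4: Eigenvalues: 17.2801, 2.71989
Step 5: Signature = (# positive eigenvalues) - (# negative eigenvalues) = 2

2


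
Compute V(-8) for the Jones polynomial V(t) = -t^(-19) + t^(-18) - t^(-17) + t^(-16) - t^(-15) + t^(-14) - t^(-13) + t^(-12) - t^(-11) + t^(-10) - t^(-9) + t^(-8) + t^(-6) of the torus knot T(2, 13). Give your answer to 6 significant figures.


Substituting t = -8 into V(t) = -t^(-19) + t^(-18) - t^(-17) + t^(-16) - t^(-15) + t^(-14) - t^(-13) + t^(-12) - t^(-11) + t^(-10) - t^(-9) + t^(-8) + t^(-6):
  (-)t^(-19) = 6.93889e-18
  (+)t^(-18) = 5.55112e-17
  (-)t^(-17) = 4.44089e-16
  (+)t^(-16) = 3.55271e-15
  (-)t^(-15) = 2.84217e-14
  (+)t^(-14) = 2.27374e-13
  (-)t^(-13) = 1.81899e-12
  (+)t^(-12) = 1.45519e-11
  (-)t^(-11) = 1.16415e-10
  (+)t^(-10) = 9.31323e-10
  (-)t^(-9) = 7.45058e-09
  (+)t^(-8) = 5.96046e-08
  (+)t^(-6) = 3.8147e-06
Sum = (6.93889e-18) + (5.55112e-17) + (4.44089e-16) + (3.55271e-15) + (2.84217e-14) + (2.27374e-13) + (1.81899e-12) + (1.45519e-11) + (1.16415e-10) + (9.31323e-10) + (7.45058e-09) + (5.96046e-08) + (3.8147e-06)
= 3.88281686e-06
Rounded to 6 significant figures: 3.88282e-06

3.88282e-06


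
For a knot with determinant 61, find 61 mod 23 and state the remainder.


Step 1: A knot is p-colorable if and only if p divides its determinant.
Step 2: Compute 61 mod 23.
61 = 2 * 23 + 15
Step 3: 61 mod 23 = 15
Step 4: The knot is 23-colorable: no

15


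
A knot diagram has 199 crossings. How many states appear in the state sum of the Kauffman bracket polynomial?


Each crossing contributes 2 choices (A-smoothing or B-smoothing).
Total states = 2^199 = 803469022129495137770981046170581301261101496891396417650688

803469022129495137770981046170581301261101496891396417650688


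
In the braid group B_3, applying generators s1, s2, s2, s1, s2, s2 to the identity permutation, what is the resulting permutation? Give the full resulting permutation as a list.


Starting with identity [1, 2, 3].
Apply generators in sequence:
  After s1: [2, 1, 3]
  After s2: [2, 3, 1]
  After s2: [2, 1, 3]
  After s1: [1, 2, 3]
  After s2: [1, 3, 2]
  After s2: [1, 2, 3]
Final permutation: [1, 2, 3]

[1, 2, 3]


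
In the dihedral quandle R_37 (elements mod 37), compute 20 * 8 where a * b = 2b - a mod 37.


20 * 8 = 2*8 - 20 mod 37
= 16 - 20 mod 37
= -4 mod 37 = 33

33


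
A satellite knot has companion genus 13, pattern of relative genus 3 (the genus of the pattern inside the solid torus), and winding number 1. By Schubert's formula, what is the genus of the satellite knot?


Schubert: g(satellite) = g_rel(pattern) + |winding| * g(companion),
where g_rel(pattern) is the genus of the pattern relative to the solid torus.
= 3 + 1 * 13
= 3 + 13 = 16

16


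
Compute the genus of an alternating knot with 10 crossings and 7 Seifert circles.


For alternating knots, g = (c - s + 1)/2.
= (10 - 7 + 1)/2
= 4/2 = 2

2


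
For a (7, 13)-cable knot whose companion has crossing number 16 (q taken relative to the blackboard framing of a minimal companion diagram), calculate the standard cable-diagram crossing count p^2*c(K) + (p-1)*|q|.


Step 1: Each of the c(K) crossings of the companion diagram becomes p*p = p^2 crossings among the p parallel strands, and each of the |q| twists s_1 s_2 ... s_(p-1) adds (p-1) crossings.
  Crossings = p^2 * c(K) + (p-1)*|q|
Step 2: = 7^2 * 16 + (7-1)*13
Step 3: = 49*16 + 6*13
Step 4: = 784 + 78 = 862

862


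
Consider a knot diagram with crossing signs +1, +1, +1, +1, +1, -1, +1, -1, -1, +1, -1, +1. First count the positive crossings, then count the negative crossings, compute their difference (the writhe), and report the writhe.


Step 1: Count positive crossings (+1).
Positive crossings: 8
Step 2: Count negative crossings (-1).
Negative crossings: 4
Step 3: Writhe = (positive) - (negative)
w = 8 - 4 = 4
Step 4: |w| = 4, and w is positive

4


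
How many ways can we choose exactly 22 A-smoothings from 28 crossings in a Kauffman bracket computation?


We choose which 22 of 28 crossings get A-smoothings.
C(28, 22) = 28! / (22! * 6!)
= 376740

376740


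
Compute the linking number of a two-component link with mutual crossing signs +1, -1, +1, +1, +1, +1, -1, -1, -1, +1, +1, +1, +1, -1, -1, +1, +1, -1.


Step 1: Count positive crossings: 11
Step 2: Count negative crossings: 7
Step 3: Sum of signs = 11 - 7 = 4
Step 4: Linking number = sum/2 = 4/2 = 2

2


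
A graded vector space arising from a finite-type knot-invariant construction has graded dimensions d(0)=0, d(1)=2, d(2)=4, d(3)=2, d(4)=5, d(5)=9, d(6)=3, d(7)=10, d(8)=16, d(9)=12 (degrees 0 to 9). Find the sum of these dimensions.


Total dimension = d(0) + d(1) + ... + d(9)
= 0 + 2 + 4 + 2 + 5 + 9 + 3 + 10 + 16 + 12
= 63

63


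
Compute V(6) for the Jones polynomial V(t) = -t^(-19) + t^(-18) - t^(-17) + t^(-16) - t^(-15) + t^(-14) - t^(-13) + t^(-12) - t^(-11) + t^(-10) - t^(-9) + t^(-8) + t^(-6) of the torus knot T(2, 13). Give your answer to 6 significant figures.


Substituting t = 6 into V(t) = -t^(-19) + t^(-18) - t^(-17) + t^(-16) - t^(-15) + t^(-14) - t^(-13) + t^(-12) - t^(-11) + t^(-10) - t^(-9) + t^(-8) + t^(-6):
  (-)t^(-19) = -1.64107e-15
  (+)t^(-18) = 9.8464e-15
  (-)t^(-17) = -5.90784e-14
  (+)t^(-16) = 3.5447e-13
  (-)t^(-15) = -2.12682e-12
  (+)t^(-14) = 1.27609e-11
  (-)t^(-13) = -7.65656e-11
  (+)t^(-12) = 4.59394e-10
  (-)t^(-11) = -2.75636e-09
  (+)t^(-10) = 1.65382e-08
  (-)t^(-9) = -9.9229e-08
  (+)t^(-8) = 5.95374e-07
  (+)t^(-6) = 2.14335e-05
Sum = (-1.64107e-15) + (9.8464e-15) + (-5.90784e-14) + (3.5447e-13) + (-2.12682e-12) + (1.27609e-11) + (-7.65656e-11) + (4.59394e-10) + (-2.75636e-09) + (1.65382e-08) + (-9.9229e-08) + (5.95374e-07) + (2.14335e-05)
= 2.194379123e-05
Rounded to 6 significant figures: 2.19438e-05

2.19438e-05


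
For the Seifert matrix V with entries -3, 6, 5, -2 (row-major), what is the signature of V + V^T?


Step 1: V + V^T = [[-6, 11], [11, -4]]
Step 2: trace = -10, det = -97
Step 3: Discriminant = (-10)^2 - 4*(-97) = 488
Step 4: Eigenvalues: 6.04536, -16.0454
Step 5: Signature = (# positive eigenvalues) - (# negative eigenvalues) = 0

0


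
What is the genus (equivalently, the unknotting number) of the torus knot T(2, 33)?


For a torus knot T(p,q), both the unknotting number and genus equal (p-1)(q-1)/2.
= (2-1)(33-1)/2
= 1*32/2
= 32/2 = 16

16


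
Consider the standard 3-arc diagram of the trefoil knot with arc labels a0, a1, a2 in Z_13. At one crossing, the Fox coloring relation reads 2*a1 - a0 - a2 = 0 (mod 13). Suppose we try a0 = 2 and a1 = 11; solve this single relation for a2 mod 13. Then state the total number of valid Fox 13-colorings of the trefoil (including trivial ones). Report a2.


Step 1: Apply the given crossing relation 2*a1 - a0 - a2 = 0 (mod 13).
  a2 = 2*a1 - a0 mod 13
  a2 = 2*11 - 2 mod 13
  a2 = 22 - 2 mod 13
  a2 = 20 mod 13 = 7
Step 2: The trefoil has determinant 3.
  Number of Fox p-colorings (p prime) is p^2 if p = 3, else p.
  Since 13 does not divide 3, only trivial (constant) colorings exist.
  (So the trial a0 = 2, a1 = 11 with a0 != a1 does NOT extend to a valid coloring of the whole trefoil: the other two crossing relations require 3*(a1 - a0) = 0 (mod 13), which fails.)
  Total colorings = 13
Step 3: a2 = 7, total Fox 13-colorings = 13

7


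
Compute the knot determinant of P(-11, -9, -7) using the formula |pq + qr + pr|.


Step 1: Compute pq + qr + pr.
pq = (-11)*(-9) = 99
qr = (-9)*(-7) = 63
pr = (-11)*(-7) = 77
pq + qr + pr = 99 + 63 + 77 = 239
Step 2: Take absolute value.
det(P(-11,-9,-7)) = |239| = 239

239


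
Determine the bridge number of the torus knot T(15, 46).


The bridge number of T(p,q) is min(p,q).
min(15, 46) = 15

15


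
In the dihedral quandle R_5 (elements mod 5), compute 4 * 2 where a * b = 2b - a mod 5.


4 * 2 = 2*2 - 4 mod 5
= 4 - 4 mod 5
= 0 mod 5 = 0

0


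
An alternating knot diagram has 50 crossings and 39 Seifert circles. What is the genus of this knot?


For alternating knots, g = (c - s + 1)/2.
= (50 - 39 + 1)/2
= 12/2 = 6

6


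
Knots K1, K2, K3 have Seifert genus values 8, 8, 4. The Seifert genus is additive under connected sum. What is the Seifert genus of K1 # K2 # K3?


The Seifert genus is additive under connected sum.
Seifert genus(K1 # K2 # K3) = (8) + (8) + (4)
= 20

20


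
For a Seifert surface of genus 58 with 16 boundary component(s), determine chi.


chi = 2 - 2g - b
= 2 - 2*58 - 16
= 2 - 116 - 16 = -130

-130
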